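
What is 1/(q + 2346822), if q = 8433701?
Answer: 1/10780523 ≈ 9.2760e-8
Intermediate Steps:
1/(q + 2346822) = 1/(8433701 + 2346822) = 1/10780523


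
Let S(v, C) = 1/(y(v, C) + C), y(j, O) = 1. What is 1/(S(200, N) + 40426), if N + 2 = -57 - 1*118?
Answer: 176/7114975 ≈ 2.4737e-5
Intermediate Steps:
N = -177 (N = -2 + (-57 - 1*118) = -2 + (-57 - 118) = -2 - 175 = -177)
S(v, C) = 1/(1 + C)
1/(S(200, N) + 40426) = 1/(1/(1 - 177) + 40426) = 1/(1/(-176) + 40426) = 1/(-1/176 + 40426) = 1/(7114975/176) = 176/7114975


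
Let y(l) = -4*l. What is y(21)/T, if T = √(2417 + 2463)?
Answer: -21*√305/305 ≈ -1.2025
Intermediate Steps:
T = 4*√305 (T = √4880 = 4*√305 ≈ 69.857)
y(21)/T = (-4*21)/((4*√305)) = -21*√305/305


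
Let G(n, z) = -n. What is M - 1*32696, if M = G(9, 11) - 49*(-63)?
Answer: -29618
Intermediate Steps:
M = 3078 (M = -1*9 - 49*(-63) = -9 + 3087 = 3078)
M - 1*32696 = 3078 - 1*32696 = 3078 - 32696 = -29618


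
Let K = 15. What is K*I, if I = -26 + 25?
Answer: -15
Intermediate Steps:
I = -1
K*I = 15*(-1) = -15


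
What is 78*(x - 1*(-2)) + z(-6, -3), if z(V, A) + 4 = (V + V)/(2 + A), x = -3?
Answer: -70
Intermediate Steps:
z(V, A) = -4 + 2*V/(2 + A) (z(V, A) = -4 + (V + V)/(2 + A) = -4 + (2*V)/(2 + A) = -4 + 2*V/(2 + A))
78*(x - 1*(-2)) + z(-6, -3) = 78*(-3 - 1*(-2)) + 2*(-4 - 6 - 2*(-3))/(2 - 3) = 78*(-3 + 2) + 2*(-4 - 6 + 6)/(-1) = 78*(-1) + 2*(-1)*(-4) = -78 + 8 = -70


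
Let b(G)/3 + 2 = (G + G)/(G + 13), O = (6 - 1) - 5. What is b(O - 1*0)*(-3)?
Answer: 18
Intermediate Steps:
O = 0 (O = 5 - 5 = 0)
b(G) = -6 + 6*G/(13 + G) (b(G) = -6 + 3*((G + G)/(G + 13)) = -6 + 3*((2*G)/(13 + G)) = -6 + 3*(2*G/(13 + G)) = -6 + 6*G/(13 + G))
b(O - 1*0)*(-3) = -78/(13 + (0 - 1*0))*(-3) = -78/(13 + (0 + 0))*(-3) = -78/(13 + 0)*(-3) = -78/13*(-3) = -78*1/13*(-3) = -6*(-3) = 18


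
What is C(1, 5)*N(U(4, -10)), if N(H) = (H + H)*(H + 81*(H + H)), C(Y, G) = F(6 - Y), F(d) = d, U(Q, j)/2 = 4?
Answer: 104320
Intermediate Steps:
U(Q, j) = 8 (U(Q, j) = 2*4 = 8)
C(Y, G) = 6 - Y
N(H) = 326*H**2 (N(H) = (2*H)*(H + 81*(2*H)) = (2*H)*(H + 162*H) = (2*H)*(163*H) = 326*H**2)
C(1, 5)*N(U(4, -10)) = (6 - 1*1)*(326*8**2) = (6 - 1)*(326*64) = 5*20864 = 104320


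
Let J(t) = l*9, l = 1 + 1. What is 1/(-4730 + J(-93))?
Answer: -1/4712 ≈ -0.00021222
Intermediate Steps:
l = 2
J(t) = 18 (J(t) = 2*9 = 18)
1/(-4730 + J(-93)) = 1/(-4730 + 18) = 1/(-4712) = -1/4712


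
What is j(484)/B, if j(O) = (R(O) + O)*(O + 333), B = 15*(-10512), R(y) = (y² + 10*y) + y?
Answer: -12258268/9855 ≈ -1243.9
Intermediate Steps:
R(y) = y² + 11*y
B = -157680
j(O) = (333 + O)*(O + O*(11 + O)) (j(O) = (O*(11 + O) + O)*(O + 333) = (O + O*(11 + O))*(333 + O) = (333 + O)*(O + O*(11 + O)))
j(484)/B = (484*(3996 + 484² + 345*484))/(-157680) = (484*(3996 + 234256 + 166980))*(-1/157680) = (484*405232)*(-1/157680) = 196132288*(-1/157680) = -12258268/9855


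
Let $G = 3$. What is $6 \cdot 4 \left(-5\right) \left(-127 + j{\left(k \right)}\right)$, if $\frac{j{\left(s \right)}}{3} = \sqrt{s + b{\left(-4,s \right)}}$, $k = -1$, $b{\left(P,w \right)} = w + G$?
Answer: $14880$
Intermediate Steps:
$b{\left(P,w \right)} = 3 + w$ ($b{\left(P,w \right)} = w + 3 = 3 + w$)
$j{\left(s \right)} = 3 \sqrt{3 + 2 s}$ ($j{\left(s \right)} = 3 \sqrt{s + \left(3 + s\right)} = 3 \sqrt{3 + 2 s}$)
$6 \cdot 4 \left(-5\right) \left(-127 + j{\left(k \right)}\right) = 6 \cdot 4 \left(-5\right) \left(-127 + 3 \sqrt{3 + 2 \left(-1\right)}\right) = 24 \left(-5\right) \left(-127 + 3 \sqrt{3 - 2}\right) = - 120 \left(-127 + 3 \sqrt{1}\right) = - 120 \left(-127 + 3 \cdot 1\right) = - 120 \left(-127 + 3\right) = \left(-120\right) \left(-124\right) = 14880$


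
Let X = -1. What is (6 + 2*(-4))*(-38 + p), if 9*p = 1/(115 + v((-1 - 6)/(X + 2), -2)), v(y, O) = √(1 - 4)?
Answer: 4523861/59526 + I*√3/59526 ≈ 75.998 + 2.9097e-5*I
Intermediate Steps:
v(y, O) = I*√3 (v(y, O) = √(-3) = I*√3)
p = 1/(9*(115 + I*√3)) ≈ 0.00096596 - 1.4549e-5*I
(6 + 2*(-4))*(-38 + p) = (6 + 2*(-4))*(-38 + (115/119052 - I*√3/119052)) = (6 - 8)*(-4523861/119052 - I*√3/119052) = -2*(-4523861/119052 - I*√3/119052) = 4523861/59526 + I*√3/59526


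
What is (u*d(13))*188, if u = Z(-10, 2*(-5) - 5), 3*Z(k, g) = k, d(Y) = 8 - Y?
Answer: 9400/3 ≈ 3133.3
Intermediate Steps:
Z(k, g) = k/3
u = -10/3 (u = (⅓)*(-10) = -10/3 ≈ -3.3333)
(u*d(13))*188 = -10*(8 - 1*13)/3*188 = -10*(8 - 13)/3*188 = -10/3*(-5)*188 = (50/3)*188 = 9400/3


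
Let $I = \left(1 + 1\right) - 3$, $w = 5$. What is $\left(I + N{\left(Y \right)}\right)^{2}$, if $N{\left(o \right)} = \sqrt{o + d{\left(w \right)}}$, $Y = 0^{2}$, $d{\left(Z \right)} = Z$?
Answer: $\left(1 - \sqrt{5}\right)^{2} \approx 1.5279$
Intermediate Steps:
$I = -1$ ($I = 2 - 3 = -1$)
$Y = 0$
$N{\left(o \right)} = \sqrt{5 + o}$ ($N{\left(o \right)} = \sqrt{o + 5} = \sqrt{5 + o}$)
$\left(I + N{\left(Y \right)}\right)^{2} = \left(-1 + \sqrt{5 + 0}\right)^{2} = \left(-1 + \sqrt{5}\right)^{2}$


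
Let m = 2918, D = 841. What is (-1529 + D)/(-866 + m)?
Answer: -172/513 ≈ -0.33528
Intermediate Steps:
(-1529 + D)/(-866 + m) = (-1529 + 841)/(-866 + 2918) = -688/2052 = -688*1/2052 = -172/513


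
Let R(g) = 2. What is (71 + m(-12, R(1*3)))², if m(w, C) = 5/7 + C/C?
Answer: 259081/49 ≈ 5287.4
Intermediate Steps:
m(w, C) = 12/7 (m(w, C) = 5*(⅐) + 1 = 5/7 + 1 = 12/7)
(71 + m(-12, R(1*3)))² = (71 + 12/7)² = (509/7)² = 259081/49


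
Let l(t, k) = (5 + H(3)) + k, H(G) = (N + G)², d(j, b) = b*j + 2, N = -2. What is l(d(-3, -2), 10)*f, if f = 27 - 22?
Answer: 80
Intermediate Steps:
d(j, b) = 2 + b*j
H(G) = (-2 + G)²
l(t, k) = 6 + k (l(t, k) = (5 + (-2 + 3)²) + k = (5 + 1²) + k = (5 + 1) + k = 6 + k)
f = 5
l(d(-3, -2), 10)*f = (6 + 10)*5 = 16*5 = 80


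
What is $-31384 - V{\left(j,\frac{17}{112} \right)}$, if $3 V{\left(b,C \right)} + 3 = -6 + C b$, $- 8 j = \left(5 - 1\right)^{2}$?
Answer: $- \frac{5271991}{168} \approx -31381.0$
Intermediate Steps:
$j = -2$ ($j = - \frac{\left(5 - 1\right)^{2}}{8} = - \frac{4^{2}}{8} = \left(- \frac{1}{8}\right) 16 = -2$)
$V{\left(b,C \right)} = -3 + \frac{C b}{3}$ ($V{\left(b,C \right)} = -1 + \frac{-6 + C b}{3} = -1 + \left(-2 + \frac{C b}{3}\right) = -3 + \frac{C b}{3}$)
$-31384 - V{\left(j,\frac{17}{112} \right)} = -31384 - \left(-3 + \frac{1}{3} \cdot \frac{17}{112} \left(-2\right)\right) = -31384 - \left(-3 - \frac{17}{168}\right) = -31384 - - \frac{521}{168} = -31384 + \frac{521}{168} = - \frac{5271991}{168}$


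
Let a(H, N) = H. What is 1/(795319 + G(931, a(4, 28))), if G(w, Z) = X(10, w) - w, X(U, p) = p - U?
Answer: 1/795309 ≈ 1.2574e-6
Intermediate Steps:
G(w, Z) = -10 (G(w, Z) = (w - 1*10) - w = (w - 10) - w = (-10 + w) - w = -10)
1/(795319 + G(931, a(4, 28))) = 1/(795319 - 10) = 1/795309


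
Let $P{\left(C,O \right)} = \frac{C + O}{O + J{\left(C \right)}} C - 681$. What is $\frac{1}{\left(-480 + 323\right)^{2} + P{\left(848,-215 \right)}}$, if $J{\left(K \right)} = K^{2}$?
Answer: $\frac{718889}{17230868336} \approx 4.1721 \cdot 10^{-5}$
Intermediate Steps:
$P{\left(C,O \right)} = -681 + \frac{C \left(C + O\right)}{O + C^{2}}$ ($P{\left(C,O \right)} = \frac{C + O}{O + C^{2}} C - 681 = \frac{C \left(C + O\right)}{O + C^{2}} - 681 = -681 + \frac{C \left(C + O\right)}{O + C^{2}}$)
$\frac{1}{\left(-480 + 323\right)^{2} + P{\left(848,-215 \right)}} = \frac{1}{\left(-480 + 323\right)^{2} + \frac{\left(-681\right) \left(-215\right) - 680 \cdot 848^{2} + 848 \left(-215\right)}{-215 + 848^{2}}} = \frac{1}{\left(-157\right)^{2} + \frac{146415 - 488990720 - 182320}{-215 + 719104}} = \frac{1}{24649 + \frac{146415 - 488990720 - 182320}{718889}} = \frac{1}{24649 + \frac{1}{718889} \left(-489026625\right)} = \frac{1}{24649 - \frac{489026625}{718889}} = \frac{1}{\frac{17230868336}{718889}} = \frac{718889}{17230868336}$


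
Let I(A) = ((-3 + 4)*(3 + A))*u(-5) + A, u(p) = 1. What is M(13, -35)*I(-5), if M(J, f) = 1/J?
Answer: -7/13 ≈ -0.53846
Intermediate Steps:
I(A) = 3 + 2*A (I(A) = ((-3 + 4)*(3 + A))*1 + A = (1*(3 + A))*1 + A = (3 + A)*1 + A = (3 + A) + A = 3 + 2*A)
M(13, -35)*I(-5) = (3 + 2*(-5))/13 = (3 - 10)/13 = (1/13)*(-7) = -7/13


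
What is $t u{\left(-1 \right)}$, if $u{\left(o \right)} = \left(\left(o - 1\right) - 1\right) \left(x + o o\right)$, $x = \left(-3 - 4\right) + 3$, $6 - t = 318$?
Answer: $-2808$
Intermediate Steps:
$t = -312$ ($t = 6 - 318 = -312$)
$x = -4$ ($x = -7 + 3 = -4$)
$u{\left(o \right)} = \left(-4 + o^{2}\right) \left(-2 + o\right)$ ($u{\left(o \right)} = \left(\left(o - 1\right) - 1\right) \left(-4 + o o\right) = \left(\left(-1 + o\right) - 1\right) \left(-4 + o^{2}\right) = \left(-2 + o\right) \left(-4 + o^{2}\right) = \left(-4 + o^{2}\right) \left(-2 + o\right)$)
$t u{\left(-1 \right)} = - 312 \left(8 + \left(-1\right)^{3} - -4 - 2 \left(-1\right)^{2}\right) = - 312 \left(8 - 1 + 4 - 2\right) = \left(-312\right) 9 = -2808$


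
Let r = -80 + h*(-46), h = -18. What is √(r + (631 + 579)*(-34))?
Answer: 6*I*√1122 ≈ 200.98*I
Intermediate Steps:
r = 748 (r = -80 - 18*(-46) = -80 + 828 = 748)
√(r + (631 + 579)*(-34)) = √(748 + (631 + 579)*(-34)) = √(748 + 1210*(-34)) = √(748 - 41140) = √(-40392) = 6*I*√1122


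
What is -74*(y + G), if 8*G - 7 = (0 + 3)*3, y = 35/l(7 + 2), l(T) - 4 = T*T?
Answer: -3034/17 ≈ -178.47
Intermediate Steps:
l(T) = 4 + T**2 (l(T) = 4 + T*T = 4 + T**2)
y = 7/17 (y = 35/(4 + (7 + 2)**2) = 35/(4 + 9**2) = 35/(4 + 81) = 35/85 = 35*(1/85) = 7/17 ≈ 0.41176)
G = 2 (G = 7/8 + ((0 + 3)*3)/8 = 7/8 + (3*3)/8 = 7/8 + (1/8)*9 = 7/8 + 9/8 = 2)
-74*(y + G) = -74*(7/17 + 2) = -74*41/17 = -3034/17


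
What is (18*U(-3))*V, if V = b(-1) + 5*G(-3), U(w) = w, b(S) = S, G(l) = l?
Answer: 864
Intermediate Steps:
V = -16 (V = -1 + 5*(-3) = -1 - 15 = -16)
(18*U(-3))*V = (18*(-3))*(-16) = -54*(-16) = 864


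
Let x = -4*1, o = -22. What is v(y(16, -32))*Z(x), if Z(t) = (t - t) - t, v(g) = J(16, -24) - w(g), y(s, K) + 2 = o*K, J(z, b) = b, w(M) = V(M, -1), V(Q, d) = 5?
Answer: -116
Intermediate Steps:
w(M) = 5
y(s, K) = -2 - 22*K
v(g) = -29 (v(g) = -24 - 1*5 = -24 - 5 = -29)
x = -4
Z(t) = -t (Z(t) = 0 - t = -t)
v(y(16, -32))*Z(x) = -(-29)*(-4) = -29*4 = -116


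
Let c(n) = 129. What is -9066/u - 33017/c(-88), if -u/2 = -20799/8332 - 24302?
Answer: -6690981860395/26123153127 ≈ -256.13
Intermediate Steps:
u = 202505063/4166 (u = -2*(-20799/8332 - 24302) = -2*(-202505063/8332) = 202505063/4166 ≈ 48609.)
-9066/u - 33017/c(-88) = -9066/202505063/4166 - 33017/129 = -9066*4166/202505063 - 33017*1/129 = -37768956/202505063 - 33017/129 = -6690981860395/26123153127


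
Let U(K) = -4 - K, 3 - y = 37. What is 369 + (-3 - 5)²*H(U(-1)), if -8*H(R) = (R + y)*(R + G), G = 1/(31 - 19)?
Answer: -1483/3 ≈ -494.33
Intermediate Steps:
y = -34 (y = 3 - 1*37 = 3 - 37 = -34)
G = 1/12 ≈ 0.083333
H(R) = -(-34 + R)*(1/12 + R)/8 (H(R) = -(R - 34)*(R + 1/12)/8 = -(-34 + R)*(1/12 + R)/8)
369 + (-3 - 5)²*H(U(-1)) = 369 + (-3 - 5)²*(17/48 - (-4 - 1*(-1))²/8 + 407*(-4 - 1*(-1))/96) = 369 + (-8)²*(17/48 - (-4 + 1)²/8 + 407*(-4 + 1)/96) = 369 + 64*(17/48 - ⅛*(-3)² + (407/96)*(-3)) = 369 + 64*(17/48 - ⅛*9 - 407/32) = 369 + 64*(17/48 - 9/8 - 407/32) = 369 + 64*(-1295/96) = 369 - 2590/3 = -1483/3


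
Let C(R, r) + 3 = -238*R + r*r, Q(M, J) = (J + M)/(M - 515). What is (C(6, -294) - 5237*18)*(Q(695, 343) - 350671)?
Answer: 32475107259/10 ≈ 3.2475e+9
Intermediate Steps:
Q(M, J) = (J + M)/(-515 + M)
C(R, r) = -3 + r² - 238*R (C(R, r) = -3 + (-238*R + r*r) = -3 + (-238*R + r²) = -3 + (r² - 238*R) = -3 + r² - 238*R)
(C(6, -294) - 5237*18)*(Q(695, 343) - 350671) = ((-3 + (-294)² - 238*6) - 5237*18)*((343 + 695)/(-515 + 695) - 350671) = ((-3 + 86436 - 1428) - 94266)*(1038/180 - 350671) = (85005 - 94266)*((1/180)*1038 - 350671) = -9261*(173/30 - 350671) = -9261*(-10519957/30) = 32475107259/10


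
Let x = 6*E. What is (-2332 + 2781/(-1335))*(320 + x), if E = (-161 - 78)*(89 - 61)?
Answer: 41372183944/445 ≈ 9.2971e+7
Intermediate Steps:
E = -6692 (E = -239*28 = -6692)
x = -40152 (x = 6*(-6692) = -40152)
(-2332 + 2781/(-1335))*(320 + x) = (-2332 + 2781/(-1335))*(320 - 40152) = (-2332 + 2781*(-1/1335))*(-39832) = (-2332 - 927/445)*(-39832) = -1038667/445*(-39832) = 41372183944/445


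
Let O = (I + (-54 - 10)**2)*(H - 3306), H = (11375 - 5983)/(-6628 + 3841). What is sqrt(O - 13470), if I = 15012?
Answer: I*sqrt(491064611939574)/2787 ≈ 7951.2*I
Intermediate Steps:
H = -5392/2787 (H = 5392/(-2787) = 5392*(-1/2787) = -5392/2787 ≈ -1.9347)
O = -176160741112/2787 (O = (15012 + (-54 - 10)**2)*(-5392/2787 - 3306) = (15012 + (-64)**2)*(-9219214/2787) = (15012 + 4096)*(-9219214/2787) = 19108*(-9219214/2787) = -176160741112/2787 ≈ -6.3208e+7)
sqrt(O - 13470) = sqrt(-176160741112/2787 - 13470) = sqrt(-176198282002/2787) = I*sqrt(491064611939574)/2787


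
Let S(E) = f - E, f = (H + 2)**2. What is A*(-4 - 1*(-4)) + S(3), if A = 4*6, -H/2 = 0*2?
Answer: 1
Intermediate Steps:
H = 0 (H = -0*2 = -2*0 = 0)
A = 24
f = 4 (f = (0 + 2)**2 = 2**2 = 4)
S(E) = 4 - E
A*(-4 - 1*(-4)) + S(3) = 24*(-4 - 1*(-4)) + (4 - 1*3) = 24*(-4 + 4) + (4 - 3) = 24*0 + 1 = 0 + 1 = 1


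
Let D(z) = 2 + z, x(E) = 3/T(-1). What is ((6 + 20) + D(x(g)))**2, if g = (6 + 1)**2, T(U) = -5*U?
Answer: 20449/25 ≈ 817.96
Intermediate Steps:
g = 49 (g = 7**2 = 49)
x(E) = 3/5 (x(E) = 3/((-5*(-1))) = 3/5)
((6 + 20) + D(x(g)))**2 = ((6 + 20) + (2 + 3/5))**2 = (26 + 13/5)**2 = (143/5)**2 = 20449/25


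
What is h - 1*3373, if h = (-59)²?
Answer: 108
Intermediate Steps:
h = 3481
h - 1*3373 = 3481 - 1*3373 = 3481 - 3373 = 108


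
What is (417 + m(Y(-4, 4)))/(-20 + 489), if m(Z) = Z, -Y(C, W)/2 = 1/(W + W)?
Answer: 1667/1876 ≈ 0.88859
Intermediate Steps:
Y(C, W) = -1/W (Y(C, W) = -2/(W + W) = -2*1/(2*W) = -1/W)
(417 + m(Y(-4, 4)))/(-20 + 489) = (417 - 1/4)/(-20 + 489) = (417 - 1*¼)/469 = (417 - ¼)*(1/469) = (1667/4)*(1/469) = 1667/1876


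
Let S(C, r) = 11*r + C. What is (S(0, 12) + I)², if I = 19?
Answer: 22801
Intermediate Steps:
S(C, r) = C + 11*r
(S(0, 12) + I)² = ((0 + 11*12) + 19)² = ((0 + 132) + 19)² = (132 + 19)² = 151² = 22801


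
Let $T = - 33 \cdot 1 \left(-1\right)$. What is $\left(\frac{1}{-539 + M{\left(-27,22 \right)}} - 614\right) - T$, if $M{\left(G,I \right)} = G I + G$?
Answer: $- \frac{750521}{1160} \approx -647.0$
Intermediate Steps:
$M{\left(G,I \right)} = G + G I$
$T = 33$ ($T = \left(-33\right) \left(-1\right) = 33$)
$\left(\frac{1}{-539 + M{\left(-27,22 \right)}} - 614\right) - T = \left(\frac{1}{-539 - 27 \left(1 + 22\right)} - 614\right) - 33 = \left(\frac{1}{-539 - 621} - 614\right) - 33 = \left(\frac{1}{-1160} - 614\right) - 33 = \left(- \frac{1}{1160} - 614\right) - 33 = - \frac{712241}{1160} - 33 = - \frac{750521}{1160}$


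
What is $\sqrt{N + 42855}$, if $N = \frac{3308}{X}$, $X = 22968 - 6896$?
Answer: $\frac{\sqrt{14119761794}}{574} \approx 207.01$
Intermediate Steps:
$X = 16072$ ($X = 22968 - 6896 = 16072$)
$N = \frac{827}{4018}$ ($N = \frac{3308}{16072} = 3308 \cdot \frac{1}{16072} = \frac{827}{4018} \approx 0.20582$)
$\sqrt{N + 42855} = \sqrt{\frac{827}{4018} + 42855} = \sqrt{\frac{172192217}{4018}} = \frac{\sqrt{14119761794}}{574}$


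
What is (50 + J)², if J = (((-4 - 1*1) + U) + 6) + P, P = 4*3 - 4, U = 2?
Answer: 3721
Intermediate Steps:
P = 8 (P = 12 - 4 = 8)
J = 11 (J = (((-4 - 1*1) + 2) + 6) + 8 = (((-4 - 1) + 2) + 6) + 8 = ((-5 + 2) + 6) + 8 = (-3 + 6) + 8 = 3 + 8 = 11)
(50 + J)² = (50 + 11)² = 61² = 3721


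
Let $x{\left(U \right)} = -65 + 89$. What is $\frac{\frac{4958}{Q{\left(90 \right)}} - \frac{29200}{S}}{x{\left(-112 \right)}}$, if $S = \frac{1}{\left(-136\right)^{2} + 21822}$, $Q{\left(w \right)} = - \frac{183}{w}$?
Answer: $- \frac{17953642585}{366} \approx -4.9054 \cdot 10^{7}$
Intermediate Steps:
$x{\left(U \right)} = 24$
$S = \frac{1}{40318}$ ($S = \frac{1}{18496 + 21822} = \frac{1}{40318} \approx 2.4803 \cdot 10^{-5}$)
$\frac{\frac{4958}{Q{\left(90 \right)}} - \frac{29200}{S}}{x{\left(-112 \right)}} = \frac{\frac{4958}{\left(-183\right) \frac{1}{90}} - 29200 \frac{1}{\frac{1}{40318}}}{24} = \left(\frac{4958}{\left(-183\right) \frac{1}{90}} - 1177285600\right) \frac{1}{24} = \left(\frac{4958}{- \frac{61}{30}} - 1177285600\right) \frac{1}{24} = \left(4958 \left(- \frac{30}{61}\right) - 1177285600\right) \frac{1}{24} = \left(- \frac{148740}{61} - 1177285600\right) \frac{1}{24} = \left(- \frac{71814570340}{61}\right) \frac{1}{24} = - \frac{17953642585}{366}$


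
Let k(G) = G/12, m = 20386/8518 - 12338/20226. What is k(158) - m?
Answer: 980593955/86142534 ≈ 11.383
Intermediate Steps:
m = 76808038/43071267 (m = 20386*(1/8518) - 12338*1/20226 = 10193/4259 - 6169/10113 = 76808038/43071267 ≈ 1.7833)
k(G) = G/12 (k(G) = G*(1/12) = G/12)
k(158) - m = (1/12)*158 - 1*76808038/43071267 = 79/6 - 76808038/43071267 = 980593955/86142534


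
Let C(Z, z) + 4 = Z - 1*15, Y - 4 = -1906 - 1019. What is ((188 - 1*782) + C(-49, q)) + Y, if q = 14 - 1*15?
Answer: -3583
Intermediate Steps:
q = -1 (q = 14 - 15 = -1)
Y = -2921 (Y = 4 + (-1906 - 1019) = 4 - 2925 = -2921)
C(Z, z) = -19 + Z (C(Z, z) = -4 + (Z - 1*15) = -4 + (Z - 15) = -4 + (-15 + Z) = -19 + Z)
((188 - 1*782) + C(-49, q)) + Y = ((188 - 1*782) + (-19 - 49)) - 2921 = ((188 - 782) - 68) - 2921 = (-594 - 68) - 2921 = -662 - 2921 = -3583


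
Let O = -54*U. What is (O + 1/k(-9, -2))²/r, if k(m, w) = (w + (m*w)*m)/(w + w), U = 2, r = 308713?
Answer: 19598329/518946553 ≈ 0.037766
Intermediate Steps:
k(m, w) = (w + w*m²)/(2*w) (k(m, w) = (w + w*m²)/((2*w)) = (w + w*m²)*(1/(2*w)) = (w + w*m²)/(2*w))
O = -108 (O = -54*2 = -108)
(O + 1/k(-9, -2))²/r = (-108 + 1/(½ + (½)*(-9)²))²/308713 = (-108 + 1/(½ + (½)*81))²*(1/308713) = (-108 + 1/(½ + 81/2))²*(1/308713) = (-108 + 1/41)²*(1/308713) = (-4427/41)²*(1/308713) = (19598329/1681)*(1/308713) = 19598329/518946553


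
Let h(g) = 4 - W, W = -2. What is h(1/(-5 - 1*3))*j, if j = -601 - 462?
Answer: -6378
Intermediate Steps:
h(g) = 6 (h(g) = 4 - 1*(-2) = 4 + 2 = 6)
j = -1063
h(1/(-5 - 1*3))*j = 6*(-1063) = -6378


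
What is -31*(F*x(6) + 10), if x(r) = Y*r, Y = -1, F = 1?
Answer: -124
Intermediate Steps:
x(r) = -r
-31*(F*x(6) + 10) = -31*(1*(-1*6) + 10) = -31*(1*(-6) + 10) = -31*(-6 + 10) = -31*4 = -124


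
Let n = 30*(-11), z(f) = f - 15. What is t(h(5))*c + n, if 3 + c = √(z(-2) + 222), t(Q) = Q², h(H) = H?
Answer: -405 + 25*√205 ≈ -47.054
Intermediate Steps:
z(f) = -15 + f
n = -330
c = -3 + √205 (c = -3 + √((-15 - 2) + 222) = -3 + √(-17 + 222) = -3 + √205 ≈ 11.318)
t(h(5))*c + n = 5²*(-3 + √205) - 330 = 25*(-3 + √205) - 330 = (-75 + 25*√205) - 330 = -405 + 25*√205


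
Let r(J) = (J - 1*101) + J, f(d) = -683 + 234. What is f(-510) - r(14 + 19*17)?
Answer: -1022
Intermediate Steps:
f(d) = -449
r(J) = -101 + 2*J (r(J) = (J - 101) + J = (-101 + J) + J = -101 + 2*J)
f(-510) - r(14 + 19*17) = -449 - (-101 + 2*(14 + 19*17)) = -449 - (-101 + 2*(14 + 323)) = -449 - (-101 + 2*337) = -449 - (-101 + 674) = -449 - 1*573 = -449 - 573 = -1022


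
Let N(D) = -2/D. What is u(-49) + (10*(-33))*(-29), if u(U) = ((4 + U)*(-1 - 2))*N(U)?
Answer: 469200/49 ≈ 9575.5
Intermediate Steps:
u(U) = -2*(-12 - 3*U)/U (u(U) = ((4 + U)*(-1 - 2))*(-2/U) = ((4 + U)*(-3))*(-2/U) = (-12 - 3*U)*(-2/U) = -2*(-12 - 3*U)/U)
u(-49) + (10*(-33))*(-29) = (6 + 24/(-49)) + (10*(-33))*(-29) = (6 + 24*(-1/49)) - 330*(-29) = (6 - 24/49) + 9570 = 270/49 + 9570 = 469200/49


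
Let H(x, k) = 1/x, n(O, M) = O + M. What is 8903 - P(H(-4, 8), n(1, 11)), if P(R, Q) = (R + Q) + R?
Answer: 17783/2 ≈ 8891.5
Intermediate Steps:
n(O, M) = M + O
P(R, Q) = Q + 2*R (P(R, Q) = (Q + R) + R = Q + 2*R)
8903 - P(H(-4, 8), n(1, 11)) = 8903 - ((11 + 1) + 2/(-4)) = 8903 - (12 + 2*(-1/4)) = 8903 - (12 - 1/2) = 8903 - 1*23/2 = 8903 - 23/2 = 17783/2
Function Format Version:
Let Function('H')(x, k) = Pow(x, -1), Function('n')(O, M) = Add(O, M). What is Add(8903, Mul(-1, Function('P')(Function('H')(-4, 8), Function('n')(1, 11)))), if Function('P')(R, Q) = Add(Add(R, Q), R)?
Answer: Rational(17783, 2) ≈ 8891.5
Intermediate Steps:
Function('n')(O, M) = Add(M, O)
Function('P')(R, Q) = Add(Q, Mul(2, R)) (Function('P')(R, Q) = Add(Add(Q, R), R) = Add(Q, Mul(2, R)))
Add(8903, Mul(-1, Function('P')(Function('H')(-4, 8), Function('n')(1, 11)))) = Add(8903, Mul(-1, Add(Add(11, 1), Mul(2, Pow(-4, -1))))) = Add(8903, Mul(-1, Add(12, Mul(2, Rational(-1, 4))))) = Add(8903, Mul(-1, Add(12, Rational(-1, 2)))) = Add(8903, Mul(-1, Rational(23, 2))) = Add(8903, Rational(-23, 2)) = Rational(17783, 2)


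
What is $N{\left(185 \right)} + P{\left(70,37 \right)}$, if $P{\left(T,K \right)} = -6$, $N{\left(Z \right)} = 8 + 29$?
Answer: $31$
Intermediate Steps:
$N{\left(Z \right)} = 37$
$N{\left(185 \right)} + P{\left(70,37 \right)} = 37 - 6 = 31$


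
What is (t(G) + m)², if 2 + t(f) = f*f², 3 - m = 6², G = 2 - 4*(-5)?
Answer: 112635769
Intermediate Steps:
G = 22 (G = 2 + 20 = 22)
m = -33 (m = 3 - 1*6² = 3 - 1*36 = 3 - 36 = -33)
t(f) = -2 + f³ (t(f) = -2 + f*f² = -2 + f³)
(t(G) + m)² = ((-2 + 22³) - 33)² = ((-2 + 10648) - 33)² = (10646 - 33)² = 10613² = 112635769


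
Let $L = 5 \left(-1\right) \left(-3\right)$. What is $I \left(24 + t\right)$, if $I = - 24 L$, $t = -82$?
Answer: $20880$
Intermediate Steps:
$L = 15$ ($L = \left(-5\right) \left(-3\right) = 15$)
$I = -360$ ($I = \left(-24\right) 15 = -360$)
$I \left(24 + t\right) = - 360 \left(24 - 82\right) = \left(-360\right) \left(-58\right) = 20880$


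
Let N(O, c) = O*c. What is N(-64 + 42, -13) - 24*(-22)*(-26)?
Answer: -13442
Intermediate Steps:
N(-64 + 42, -13) - 24*(-22)*(-26) = (-64 + 42)*(-13) - 24*(-22)*(-26) = -22*(-13) + 528*(-26) = 286 - 13728 = -13442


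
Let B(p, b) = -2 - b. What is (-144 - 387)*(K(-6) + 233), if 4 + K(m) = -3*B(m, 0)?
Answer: -124785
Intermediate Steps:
K(m) = 2 (K(m) = -4 - 3*(-2 - 1*0) = -4 - 3*(-2 + 0) = -4 - 3*(-2) = -4 + 6 = 2)
(-144 - 387)*(K(-6) + 233) = (-144 - 387)*(2 + 233) = -531*235 = -124785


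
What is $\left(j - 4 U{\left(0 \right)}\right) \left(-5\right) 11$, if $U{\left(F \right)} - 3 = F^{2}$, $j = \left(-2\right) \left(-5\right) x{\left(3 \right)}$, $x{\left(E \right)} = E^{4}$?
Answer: $-43890$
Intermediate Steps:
$j = 810$ ($j = \left(-2\right) \left(-5\right) 3^{4} = 10 \cdot 81 = 810$)
$U{\left(F \right)} = 3 + F^{2}$
$\left(j - 4 U{\left(0 \right)}\right) \left(-5\right) 11 = \left(810 - 4 \left(3 + 0^{2}\right)\right) \left(-5\right) 11 = \left(810 - 4 \left(3 + 0\right)\right) \left(-5\right) 11 = \left(810 - 12\right) \left(-5\right) 11 = 798 \left(-5\right) 11 = \left(-3990\right) 11 = -43890$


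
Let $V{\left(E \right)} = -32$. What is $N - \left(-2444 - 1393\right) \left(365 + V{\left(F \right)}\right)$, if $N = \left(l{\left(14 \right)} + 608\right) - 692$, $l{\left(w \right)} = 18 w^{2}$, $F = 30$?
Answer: $1281165$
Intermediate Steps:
$N = 3444$ ($N = \left(18 \cdot 14^{2} + 608\right) - 692 = \left(18 \cdot 196 + 608\right) - 692 = \left(3528 + 608\right) - 692 = 4136 - 692 = 3444$)
$N - \left(-2444 - 1393\right) \left(365 + V{\left(F \right)}\right) = 3444 - \left(-2444 - 1393\right) \left(365 - 32\right) = 3444 - \left(-3837\right) 333 = 3444 - -1277721 = 3444 + 1277721 = 1281165$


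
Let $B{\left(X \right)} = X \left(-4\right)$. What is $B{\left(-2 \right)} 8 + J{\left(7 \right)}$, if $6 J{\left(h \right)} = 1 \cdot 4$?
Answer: $\frac{194}{3} \approx 64.667$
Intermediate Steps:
$J{\left(h \right)} = \frac{2}{3}$ ($J{\left(h \right)} = \frac{1 \cdot 4}{6} = \frac{1}{6} \cdot 4 = \frac{2}{3}$)
$B{\left(X \right)} = - 4 X$
$B{\left(-2 \right)} 8 + J{\left(7 \right)} = \left(-4\right) \left(-2\right) 8 + \frac{2}{3} = 8 \cdot 8 + \frac{2}{3} = 64 + \frac{2}{3} = \frac{194}{3}$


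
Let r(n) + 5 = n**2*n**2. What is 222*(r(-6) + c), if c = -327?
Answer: 214008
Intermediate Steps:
r(n) = -5 + n**4 (r(n) = -5 + n**2*n**2 = -5 + n**4)
222*(r(-6) + c) = 222*((-5 + (-6)**4) - 327) = 222*((-5 + 1296) - 327) = 222*(1291 - 327) = 222*964 = 214008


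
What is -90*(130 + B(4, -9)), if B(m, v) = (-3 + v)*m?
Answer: -7380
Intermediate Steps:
B(m, v) = m*(-3 + v)
-90*(130 + B(4, -9)) = -90*(130 + 4*(-3 - 9)) = -90*(130 + 4*(-12)) = -90*(130 - 48) = -90*82 = -7380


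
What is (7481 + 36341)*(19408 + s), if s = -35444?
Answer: -702729592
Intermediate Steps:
(7481 + 36341)*(19408 + s) = (7481 + 36341)*(19408 - 35444) = 43822*(-16036) = -702729592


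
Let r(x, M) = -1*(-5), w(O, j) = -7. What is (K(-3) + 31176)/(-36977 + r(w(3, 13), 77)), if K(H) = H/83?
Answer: -862535/1022892 ≈ -0.84323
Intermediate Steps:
r(x, M) = 5
K(H) = H/83 (K(H) = H*(1/83) = H/83)
(K(-3) + 31176)/(-36977 + r(w(3, 13), 77)) = ((1/83)*(-3) + 31176)/(-36977 + 5) = (-3/83 + 31176)/(-36972) = (2587605/83)*(-1/36972) = -862535/1022892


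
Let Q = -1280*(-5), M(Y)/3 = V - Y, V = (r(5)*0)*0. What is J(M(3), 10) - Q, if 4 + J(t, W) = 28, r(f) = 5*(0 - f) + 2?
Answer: -6376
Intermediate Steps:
r(f) = 2 - 5*f (r(f) = 5*(-f) + 2 = -5*f + 2 = 2 - 5*f)
V = 0 (V = ((2 - 5*5)*0)*0 = ((2 - 25)*0)*0 = -23*0*0 = 0*0 = 0)
M(Y) = -3*Y (M(Y) = 3*(0 - Y) = 3*(-Y) = -3*Y)
J(t, W) = 24 (J(t, W) = -4 + 28 = 24)
Q = 6400
J(M(3), 10) - Q = 24 - 1*6400 = 24 - 6400 = -6376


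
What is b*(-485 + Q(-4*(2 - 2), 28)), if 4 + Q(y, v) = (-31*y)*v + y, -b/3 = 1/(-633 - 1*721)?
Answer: -1467/1354 ≈ -1.0835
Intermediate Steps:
b = 3/1354 (b = -3/(-633 - 1*721) = -3/(-633 - 721) = -3/(-1354) = -3*(-1/1354) = 3/1354 ≈ 0.0022157)
Q(y, v) = -4 + y - 31*v*y (Q(y, v) = -4 + ((-31*y)*v + y) = -4 + (-31*v*y + y) = -4 + (y - 31*v*y) = -4 + y - 31*v*y)
b*(-485 + Q(-4*(2 - 2), 28)) = 3*(-485 + (-4 - 4*(2 - 2) - 31*28*(-4*(2 - 2))))/1354 = 3*(-485 + (-4 - 4*0 - 31*28*(-4*0)))/1354 = 3*(-485 + (-4 + 0 - 31*28*0))/1354 = 3*(-485 + (-4 + 0 + 0))/1354 = 3*(-485 - 4)/1354 = (3/1354)*(-489) = -1467/1354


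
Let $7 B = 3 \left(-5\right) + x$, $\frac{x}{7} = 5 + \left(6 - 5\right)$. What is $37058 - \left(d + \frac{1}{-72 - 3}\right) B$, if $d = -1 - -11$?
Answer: $\frac{925487}{25} \approx 37020.0$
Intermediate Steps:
$x = 42$ ($x = 7 \left(5 + \left(6 - 5\right)\right) = 7 \left(5 + 1\right) = 7 \cdot 6 = 42$)
$B = \frac{27}{7}$ ($B = \frac{3 \left(-5\right) + 42}{7} = \frac{-15 + 42}{7} = \frac{1}{7} \cdot 27 = \frac{27}{7} \approx 3.8571$)
$d = 10$ ($d = -1 + 11 = 10$)
$37058 - \left(d + \frac{1}{-72 - 3}\right) B = 37058 - \left(10 + \frac{1}{-72 - 3}\right) \frac{27}{7} = 37058 - \left(10 + \frac{1}{-75}\right) \frac{27}{7} = 37058 - \left(10 - \frac{1}{75}\right) \frac{27}{7} = 37058 - \frac{749}{75} \cdot \frac{27}{7} = 37058 - \frac{963}{25} = \frac{925487}{25}$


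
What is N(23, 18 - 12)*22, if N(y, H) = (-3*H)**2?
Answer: 7128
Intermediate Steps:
N(y, H) = 9*H**2
N(23, 18 - 12)*22 = (9*(18 - 12)**2)*22 = (9*6**2)*22 = (9*36)*22 = 324*22 = 7128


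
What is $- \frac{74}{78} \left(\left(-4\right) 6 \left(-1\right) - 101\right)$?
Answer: $\frac{2849}{39} \approx 73.051$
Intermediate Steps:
$- \frac{74}{78} \left(\left(-4\right) 6 \left(-1\right) - 101\right) = \left(-74\right) \frac{1}{78} \left(\left(-24\right) \left(-1\right) - 101\right) = - \frac{37 \left(24 - 101\right)}{39} = \left(- \frac{37}{39}\right) \left(-77\right) = \frac{2849}{39}$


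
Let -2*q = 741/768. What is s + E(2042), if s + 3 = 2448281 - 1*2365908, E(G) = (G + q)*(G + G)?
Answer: 1077750757/128 ≈ 8.4199e+6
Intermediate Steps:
q = -247/512 (q = -741/(2*768) = -½*247/256 = -247/512 ≈ -0.48242)
E(G) = 2*G*(-247/512 + G) (E(G) = (G - 247/512)*(G + G) = (-247/512 + G)*(2*G) = 2*G*(-247/512 + G))
s = 82370 (s = -3 + (2448281 - 1*2365908) = -3 + (2448281 - 2365908) = -3 + 82373 = 82370)
s + E(2042) = 82370 + (1/256)*2042*(-247 + 512*2042) = 82370 + (1/256)*2042*(-247 + 1045504) = 82370 + (1/256)*2042*1045257 = 82370 + 1067207397/128 = 1077750757/128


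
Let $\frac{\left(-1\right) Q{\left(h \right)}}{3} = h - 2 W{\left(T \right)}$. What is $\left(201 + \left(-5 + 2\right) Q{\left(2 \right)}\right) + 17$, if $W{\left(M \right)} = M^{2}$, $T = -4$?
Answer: $-52$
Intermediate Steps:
$Q{\left(h \right)} = 96 - 3 h$ ($Q{\left(h \right)} = - 3 \left(h - 2 \left(-4\right)^{2}\right) = - 3 \left(h - 32\right) = - 3 \left(-32 + h\right) = 96 - 3 h$)
$\left(201 + \left(-5 + 2\right) Q{\left(2 \right)}\right) + 17 = \left(201 + \left(-5 + 2\right) \left(96 - 6\right)\right) + 17 = \left(201 - 3 \left(96 - 6\right)\right) + 17 = \left(201 - 270\right) + 17 = -69 + 17 = -52$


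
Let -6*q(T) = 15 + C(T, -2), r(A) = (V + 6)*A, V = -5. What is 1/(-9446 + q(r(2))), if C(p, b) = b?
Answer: -6/56689 ≈ -0.00010584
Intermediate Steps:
r(A) = A (r(A) = (-5 + 6)*A = 1*A = A)
q(T) = -13/6 (q(T) = -(15 - 2)/6 = -⅙*13 = -13/6)
1/(-9446 + q(r(2))) = 1/(-9446 - 13/6) = 1/(-56689/6) = -6/56689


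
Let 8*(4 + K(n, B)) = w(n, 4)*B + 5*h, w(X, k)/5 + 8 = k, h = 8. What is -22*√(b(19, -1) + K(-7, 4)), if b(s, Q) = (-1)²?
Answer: -44*I*√2 ≈ -62.225*I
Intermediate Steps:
w(X, k) = -40 + 5*k
b(s, Q) = 1
K(n, B) = 1 - 5*B/2 (K(n, B) = -4 + ((-40 + 5*4)*B + 5*8)/8 = -4 + ((-40 + 20)*B + 40)/8 = -4 + (-20*B + 40)/8 = -4 + (40 - 20*B)/8 = -4 + (5 - 5*B/2) = 1 - 5*B/2)
-22*√(b(19, -1) + K(-7, 4)) = -22*√(1 + (1 - 5/2*4)) = -22*√(1 + (1 - 10)) = -22*√(1 - 9) = -44*I*√2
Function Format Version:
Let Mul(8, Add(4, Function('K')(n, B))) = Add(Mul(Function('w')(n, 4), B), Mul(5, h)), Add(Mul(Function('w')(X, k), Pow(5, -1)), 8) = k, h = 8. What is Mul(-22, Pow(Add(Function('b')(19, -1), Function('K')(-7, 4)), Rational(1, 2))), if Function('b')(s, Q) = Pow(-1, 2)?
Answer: Mul(-44, I, Pow(2, Rational(1, 2))) ≈ Mul(-62.225, I)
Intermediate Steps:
Function('w')(X, k) = Add(-40, Mul(5, k))
Function('b')(s, Q) = 1
Function('K')(n, B) = Add(1, Mul(Rational(-5, 2), B)) (Function('K')(n, B) = Add(-4, Mul(Rational(1, 8), Add(Mul(Add(-40, Mul(5, 4)), B), Mul(5, 8)))) = Add(-4, Mul(Rational(1, 8), Add(Mul(Add(-40, 20), B), 40))) = Add(-4, Mul(Rational(1, 8), Add(Mul(-20, B), 40))) = Add(-4, Mul(Rational(1, 8), Add(40, Mul(-20, B)))) = Add(-4, Add(5, Mul(Rational(-5, 2), B))) = Add(1, Mul(Rational(-5, 2), B)))
Mul(-22, Pow(Add(Function('b')(19, -1), Function('K')(-7, 4)), Rational(1, 2))) = Mul(-22, Pow(Add(1, Add(1, Mul(Rational(-5, 2), 4))), Rational(1, 2))) = Mul(-22, Pow(Add(1, Add(1, -10)), Rational(1, 2))) = Mul(-22, Pow(Add(1, -9), Rational(1, 2))) = Mul(-22, Pow(-8, Rational(1, 2))) = Mul(-22, Mul(2, I, Pow(2, Rational(1, 2)))) = Mul(-44, I, Pow(2, Rational(1, 2)))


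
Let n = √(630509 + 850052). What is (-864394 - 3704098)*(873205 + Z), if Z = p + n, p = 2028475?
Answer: -13256301866560 - 4568492*√1480561 ≈ -1.3262e+13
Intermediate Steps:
n = √1480561 ≈ 1216.8
Z = 2028475 + √1480561 ≈ 2.0297e+6
(-864394 - 3704098)*(873205 + Z) = (-864394 - 3704098)*(873205 + (2028475 + √1480561)) = -4568492*(2901680 + √1480561) = -13256301866560 - 4568492*√1480561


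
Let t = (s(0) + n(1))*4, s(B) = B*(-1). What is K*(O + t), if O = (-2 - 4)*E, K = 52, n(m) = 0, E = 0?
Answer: 0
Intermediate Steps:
s(B) = -B
O = 0 (O = (-2 - 4)*0 = -6*0 = 0)
t = 0 (t = (-1*0 + 0)*4 = (0 + 0)*4 = 0*4 = 0)
K*(O + t) = 52*(0 + 0) = 52*0 = 0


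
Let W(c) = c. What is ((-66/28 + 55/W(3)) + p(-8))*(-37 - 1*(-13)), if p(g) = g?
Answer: -1340/7 ≈ -191.43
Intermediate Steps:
((-66/28 + 55/W(3)) + p(-8))*(-37 - 1*(-13)) = ((-66/28 + 55/3) - 8)*(-37 - 1*(-13)) = ((-66*1/28 + 55*(⅓)) - 8)*(-37 + 13) = ((-33/14 + 55/3) - 8)*(-24) = (671/42 - 8)*(-24) = (335/42)*(-24) = -1340/7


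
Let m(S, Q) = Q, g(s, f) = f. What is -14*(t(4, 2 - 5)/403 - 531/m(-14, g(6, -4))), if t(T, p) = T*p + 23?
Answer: -1498259/806 ≈ -1858.9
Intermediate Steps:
t(T, p) = 23 + T*p
-14*(t(4, 2 - 5)/403 - 531/m(-14, g(6, -4))) = -14*((23 + 4*(2 - 5))/403 - 531/(-4)) = -14*((23 + 4*(-3))*(1/403) - 531*(-1/4)) = -14*((23 - 12)*(1/403) + 531/4) = -14*(11*(1/403) + 531/4) = -14*(11/403 + 531/4) = -14*214037/1612 = -1498259/806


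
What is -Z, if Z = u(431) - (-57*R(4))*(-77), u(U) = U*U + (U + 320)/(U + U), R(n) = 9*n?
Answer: -23927285/862 ≈ -27758.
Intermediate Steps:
u(U) = U² + (320 + U)/(2*U) (u(U) = U² + (320 + U)/((2*U)) = U² + (320 + U)*(1/(2*U)) = U² + (320 + U)/(2*U))
Z = 23927285/862 (Z = (160 + 431³ + (½)*431)/431 - (-513*4)*(-77) = (160 + 80062991 + 431/2)/431 - (-57*36)*(-77) = (1/431)*(160126733/2) - (-2052)*(-77) = 160126733/862 - 1*158004 = 160126733/862 - 158004 = 23927285/862 ≈ 27758.)
-Z = -1*23927285/862 = -23927285/862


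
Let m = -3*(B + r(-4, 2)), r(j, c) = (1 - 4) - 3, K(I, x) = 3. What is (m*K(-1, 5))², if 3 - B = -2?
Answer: 81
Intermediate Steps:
B = 5 (B = 3 - 1*(-2) = 3 + 2 = 5)
r(j, c) = -6 (r(j, c) = -3 - 3 = -6)
m = 3 (m = -3*(5 - 6) = -3*(-1) = 3)
(m*K(-1, 5))² = (3*3)² = 9² = 81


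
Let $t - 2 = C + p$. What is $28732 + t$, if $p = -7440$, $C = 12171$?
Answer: $33465$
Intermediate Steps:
$t = 4733$ ($t = 2 + \left(12171 - 7440\right) = 2 + 4731 = 4733$)
$28732 + t = 28732 + 4733 = 33465$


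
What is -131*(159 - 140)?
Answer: -2489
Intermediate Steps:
-131*(159 - 140) = -131*19 = -2489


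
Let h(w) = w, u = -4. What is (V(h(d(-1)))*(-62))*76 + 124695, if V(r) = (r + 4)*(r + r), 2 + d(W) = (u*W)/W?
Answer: 11607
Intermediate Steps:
d(W) = -6 (d(W) = -2 + (-4*W)/W = -2 - 4 = -6)
V(r) = 2*r*(4 + r) (V(r) = (4 + r)*(2*r) = 2*r*(4 + r))
(V(h(d(-1)))*(-62))*76 + 124695 = ((2*(-6)*(4 - 6))*(-62))*76 + 124695 = ((2*(-6)*(-2))*(-62))*76 + 124695 = (24*(-62))*76 + 124695 = -1488*76 + 124695 = -113088 + 124695 = 11607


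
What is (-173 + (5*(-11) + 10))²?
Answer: 47524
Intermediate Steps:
(-173 + (5*(-11) + 10))² = (-173 + (-55 + 10))² = (-173 - 45)² = (-218)² = 47524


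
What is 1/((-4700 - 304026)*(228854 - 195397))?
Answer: -1/10329045782 ≈ -9.6814e-11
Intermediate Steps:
1/((-4700 - 304026)*(228854 - 195397)) = 1/(-308726*33457) = 1/(-10329045782) = -1/10329045782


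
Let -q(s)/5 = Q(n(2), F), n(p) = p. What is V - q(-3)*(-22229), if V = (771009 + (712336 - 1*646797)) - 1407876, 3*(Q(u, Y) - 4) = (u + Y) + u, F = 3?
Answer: -3825739/3 ≈ -1.2752e+6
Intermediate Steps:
Q(u, Y) = 4 + Y/3 + 2*u/3 (Q(u, Y) = 4 + ((u + Y) + u)/3 = 4 + ((Y + u) + u)/3 = 4 + (Y + 2*u)/3 = 4 + (Y/3 + 2*u/3) = 4 + Y/3 + 2*u/3)
q(s) = -95/3 (q(s) = -5*(4 + (⅓)*3 + (⅔)*2) = -5*(4 + 1 + 4/3) = -5*19/3 = -95/3)
V = -571328 (V = (771009 + (712336 - 646797)) - 1407876 = (771009 + 65539) - 1407876 = 836548 - 1407876 = -571328)
V - q(-3)*(-22229) = -571328 - (-95)*(-22229)/3 = -571328 - 1*2111755/3 = -571328 - 2111755/3 = -3825739/3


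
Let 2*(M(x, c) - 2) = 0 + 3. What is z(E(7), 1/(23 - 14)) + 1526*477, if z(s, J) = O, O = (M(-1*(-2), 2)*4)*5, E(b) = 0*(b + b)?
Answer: 727972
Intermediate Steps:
E(b) = 0 (E(b) = 0*(2*b) = 0)
M(x, c) = 7/2 (M(x, c) = 2 + (0 + 3)/2 = 2 + (½)*3 = 2 + 3/2 = 7/2)
O = 70 (O = ((7/2)*4)*5 = 14*5 = 70)
z(s, J) = 70
z(E(7), 1/(23 - 14)) + 1526*477 = 70 + 1526*477 = 70 + 727902 = 727972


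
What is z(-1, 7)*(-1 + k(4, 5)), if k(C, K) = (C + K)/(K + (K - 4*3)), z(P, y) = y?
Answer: -77/2 ≈ -38.500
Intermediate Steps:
k(C, K) = (C + K)/(-12 + 2*K) (k(C, K) = (C + K)/(K + (K - 12)) = (C + K)/(K + (-12 + K)) = (C + K)/(-12 + 2*K))
z(-1, 7)*(-1 + k(4, 5)) = 7*(-1 + (4 + 5)/(2*(-6 + 5))) = 7*(-1 + (½)*9/(-1)) = 7*(-1 + (½)*(-1)*9) = 7*(-1 - 9/2) = 7*(-11/2) = -77/2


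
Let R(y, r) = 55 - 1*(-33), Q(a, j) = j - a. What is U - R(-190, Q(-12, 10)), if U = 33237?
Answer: 33149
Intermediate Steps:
R(y, r) = 88 (R(y, r) = 55 + 33 = 88)
U - R(-190, Q(-12, 10)) = 33237 - 1*88 = 33237 - 88 = 33149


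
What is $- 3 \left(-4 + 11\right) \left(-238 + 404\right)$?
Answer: $-3486$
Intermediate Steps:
$- 3 \left(-4 + 11\right) \left(-238 + 404\right) = \left(-3\right) 7 \cdot 166 = \left(-21\right) 166 = -3486$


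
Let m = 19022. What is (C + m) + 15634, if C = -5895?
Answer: 28761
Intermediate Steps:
(C + m) + 15634 = (-5895 + 19022) + 15634 = 13127 + 15634 = 28761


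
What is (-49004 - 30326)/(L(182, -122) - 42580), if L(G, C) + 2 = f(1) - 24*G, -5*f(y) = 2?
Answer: 198325/117376 ≈ 1.6897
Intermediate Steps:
f(y) = -2/5 (f(y) = -1/5*2 = -2/5)
L(G, C) = -12/5 - 24*G (L(G, C) = -2 + (-2/5 - 24*G) = -12/5 - 24*G)
(-49004 - 30326)/(L(182, -122) - 42580) = (-49004 - 30326)/((-12/5 - 24*182) - 42580) = -79330/((-12/5 - 4368) - 42580) = -79330/(-21852/5 - 42580) = -79330/(-234752/5) = -79330*(-5/234752) = 198325/117376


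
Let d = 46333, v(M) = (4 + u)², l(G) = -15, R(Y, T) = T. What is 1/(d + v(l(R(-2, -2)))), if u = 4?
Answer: 1/46397 ≈ 2.1553e-5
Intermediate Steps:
v(M) = 64 (v(M) = (4 + 4)² = 8² = 64)
1/(d + v(l(R(-2, -2)))) = 1/(46333 + 64) = 1/46397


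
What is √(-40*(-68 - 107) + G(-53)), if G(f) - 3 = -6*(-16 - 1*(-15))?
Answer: √7009 ≈ 83.720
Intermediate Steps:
G(f) = 9 (G(f) = 3 - 6*(-16 - 1*(-15)) = 3 - 6*(-16 + 15) = 3 - 6*(-1) = 3 + 6 = 9)
√(-40*(-68 - 107) + G(-53)) = √(-40*(-68 - 107) + 9) = √(-40*(-175) + 9) = √(7000 + 9) = √7009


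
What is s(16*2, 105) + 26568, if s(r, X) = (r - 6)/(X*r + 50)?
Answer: 45298453/1705 ≈ 26568.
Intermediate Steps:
s(r, X) = (-6 + r)/(50 + X*r)
s(16*2, 105) + 26568 = (-6 + 16*2)/(50 + 105*(16*2)) + 26568 = (-6 + 32)/(50 + 105*32) + 26568 = 26/(50 + 3360) + 26568 = 26/3410 + 26568 = (1/3410)*26 + 26568 = 13/1705 + 26568 = 45298453/1705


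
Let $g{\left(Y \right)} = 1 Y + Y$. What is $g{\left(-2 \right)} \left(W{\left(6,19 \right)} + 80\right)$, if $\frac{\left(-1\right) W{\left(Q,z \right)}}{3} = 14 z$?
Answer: $2872$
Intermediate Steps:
$g{\left(Y \right)} = 2 Y$ ($g{\left(Y \right)} = Y + Y = 2 Y$)
$W{\left(Q,z \right)} = - 42 z$ ($W{\left(Q,z \right)} = - 3 \cdot 14 z = - 42 z$)
$g{\left(-2 \right)} \left(W{\left(6,19 \right)} + 80\right) = 2 \left(-2\right) \left(\left(-42\right) 19 + 80\right) = - 4 \left(-798 + 80\right) = \left(-4\right) \left(-718\right) = 2872$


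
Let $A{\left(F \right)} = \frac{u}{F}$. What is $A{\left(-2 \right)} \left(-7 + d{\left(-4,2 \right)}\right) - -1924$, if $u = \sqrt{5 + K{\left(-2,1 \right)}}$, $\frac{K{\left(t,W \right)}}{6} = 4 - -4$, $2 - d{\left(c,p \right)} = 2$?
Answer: $1924 + \frac{7 \sqrt{53}}{2} \approx 1949.5$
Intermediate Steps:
$d{\left(c,p \right)} = 0$ ($d{\left(c,p \right)} = 2 - 2 = 0$)
$K{\left(t,W \right)} = 48$ ($K{\left(t,W \right)} = 6 \left(4 - -4\right) = 6 \left(4 + 4\right) = 6 \cdot 8 = 48$)
$u = \sqrt{53}$ ($u = \sqrt{5 + 48} = \sqrt{53} \approx 7.2801$)
$A{\left(F \right)} = \frac{\sqrt{53}}{F}$
$A{\left(-2 \right)} \left(-7 + d{\left(-4,2 \right)}\right) - -1924 = \frac{\sqrt{53}}{-2} \left(-7 + 0\right) - -1924 = \sqrt{53} \left(- \frac{1}{2}\right) \left(-7\right) + 1924 = - \frac{\sqrt{53}}{2} \left(-7\right) + 1924 = \frac{7 \sqrt{53}}{2} + 1924 = 1924 + \frac{7 \sqrt{53}}{2}$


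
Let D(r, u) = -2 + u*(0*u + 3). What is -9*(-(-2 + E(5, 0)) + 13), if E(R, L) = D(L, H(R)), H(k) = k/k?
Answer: -126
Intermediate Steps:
H(k) = 1
D(r, u) = -2 + 3*u (D(r, u) = -2 + u*(0 + 3) = -2 + u*3 = -2 + 3*u)
E(R, L) = 1 (E(R, L) = -2 + 3*1 = -2 + 3 = 1)
-9*(-(-2 + E(5, 0)) + 13) = -9*(-(-2 + 1) + 13) = -9*(-1*(-1) + 13) = -9*(1 + 13) = -9*14 = -126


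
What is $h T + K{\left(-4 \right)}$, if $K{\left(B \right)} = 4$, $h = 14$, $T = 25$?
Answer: $354$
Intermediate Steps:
$h T + K{\left(-4 \right)} = 14 \cdot 25 + 4 = 350 + 4 = 354$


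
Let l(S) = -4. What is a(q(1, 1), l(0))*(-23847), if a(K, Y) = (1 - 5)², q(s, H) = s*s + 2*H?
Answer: -381552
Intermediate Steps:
q(s, H) = s² + 2*H
a(K, Y) = 16 (a(K, Y) = (-4)² = 16)
a(q(1, 1), l(0))*(-23847) = 16*(-23847) = -381552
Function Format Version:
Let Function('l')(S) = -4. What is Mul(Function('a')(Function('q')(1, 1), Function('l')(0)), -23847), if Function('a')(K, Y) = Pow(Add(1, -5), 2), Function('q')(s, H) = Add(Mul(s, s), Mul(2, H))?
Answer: -381552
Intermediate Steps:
Function('q')(s, H) = Add(Pow(s, 2), Mul(2, H))
Function('a')(K, Y) = 16 (Function('a')(K, Y) = Pow(-4, 2) = 16)
Mul(Function('a')(Function('q')(1, 1), Function('l')(0)), -23847) = Mul(16, -23847) = -381552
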